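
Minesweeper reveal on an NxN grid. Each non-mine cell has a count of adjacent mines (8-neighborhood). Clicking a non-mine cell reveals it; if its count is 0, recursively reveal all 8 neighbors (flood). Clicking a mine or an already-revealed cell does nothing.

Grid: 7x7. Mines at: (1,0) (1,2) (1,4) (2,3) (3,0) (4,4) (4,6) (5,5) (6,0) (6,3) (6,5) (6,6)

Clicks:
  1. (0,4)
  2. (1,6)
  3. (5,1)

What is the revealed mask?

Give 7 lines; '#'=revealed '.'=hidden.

Click 1 (0,4) count=1: revealed 1 new [(0,4)] -> total=1
Click 2 (1,6) count=0: revealed 8 new [(0,5) (0,6) (1,5) (1,6) (2,5) (2,6) (3,5) (3,6)] -> total=9
Click 3 (5,1) count=1: revealed 1 new [(5,1)] -> total=10

Answer: ....###
.....##
.....##
.....##
.......
.#.....
.......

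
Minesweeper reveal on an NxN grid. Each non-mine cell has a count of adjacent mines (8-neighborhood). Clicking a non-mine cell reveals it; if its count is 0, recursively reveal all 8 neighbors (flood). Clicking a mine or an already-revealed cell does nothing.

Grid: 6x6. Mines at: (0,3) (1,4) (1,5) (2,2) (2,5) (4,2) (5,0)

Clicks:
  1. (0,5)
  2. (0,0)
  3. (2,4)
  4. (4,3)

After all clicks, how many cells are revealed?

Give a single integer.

Click 1 (0,5) count=2: revealed 1 new [(0,5)] -> total=1
Click 2 (0,0) count=0: revealed 12 new [(0,0) (0,1) (0,2) (1,0) (1,1) (1,2) (2,0) (2,1) (3,0) (3,1) (4,0) (4,1)] -> total=13
Click 3 (2,4) count=3: revealed 1 new [(2,4)] -> total=14
Click 4 (4,3) count=1: revealed 1 new [(4,3)] -> total=15

Answer: 15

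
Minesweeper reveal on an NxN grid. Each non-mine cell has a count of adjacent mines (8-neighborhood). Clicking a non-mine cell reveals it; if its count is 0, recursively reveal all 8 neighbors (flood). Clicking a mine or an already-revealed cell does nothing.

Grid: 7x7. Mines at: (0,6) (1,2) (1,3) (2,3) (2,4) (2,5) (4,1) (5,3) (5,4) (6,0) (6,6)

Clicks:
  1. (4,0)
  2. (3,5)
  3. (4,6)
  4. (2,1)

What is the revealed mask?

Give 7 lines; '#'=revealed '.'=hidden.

Answer: .......
.......
.#.....
.....##
#....##
.....##
.......

Derivation:
Click 1 (4,0) count=1: revealed 1 new [(4,0)] -> total=1
Click 2 (3,5) count=2: revealed 1 new [(3,5)] -> total=2
Click 3 (4,6) count=0: revealed 5 new [(3,6) (4,5) (4,6) (5,5) (5,6)] -> total=7
Click 4 (2,1) count=1: revealed 1 new [(2,1)] -> total=8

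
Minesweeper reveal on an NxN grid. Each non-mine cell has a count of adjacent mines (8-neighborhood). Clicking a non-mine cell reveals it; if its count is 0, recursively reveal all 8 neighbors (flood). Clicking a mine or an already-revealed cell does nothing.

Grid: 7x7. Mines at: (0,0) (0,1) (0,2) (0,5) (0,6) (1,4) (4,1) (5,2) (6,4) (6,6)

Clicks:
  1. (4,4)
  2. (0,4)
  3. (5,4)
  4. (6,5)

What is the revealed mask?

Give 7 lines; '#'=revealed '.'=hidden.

Click 1 (4,4) count=0: revealed 29 new [(1,0) (1,1) (1,2) (1,3) (1,5) (1,6) (2,0) (2,1) (2,2) (2,3) (2,4) (2,5) (2,6) (3,0) (3,1) (3,2) (3,3) (3,4) (3,5) (3,6) (4,2) (4,3) (4,4) (4,5) (4,6) (5,3) (5,4) (5,5) (5,6)] -> total=29
Click 2 (0,4) count=2: revealed 1 new [(0,4)] -> total=30
Click 3 (5,4) count=1: revealed 0 new [(none)] -> total=30
Click 4 (6,5) count=2: revealed 1 new [(6,5)] -> total=31

Answer: ....#..
####.##
#######
#######
..#####
...####
.....#.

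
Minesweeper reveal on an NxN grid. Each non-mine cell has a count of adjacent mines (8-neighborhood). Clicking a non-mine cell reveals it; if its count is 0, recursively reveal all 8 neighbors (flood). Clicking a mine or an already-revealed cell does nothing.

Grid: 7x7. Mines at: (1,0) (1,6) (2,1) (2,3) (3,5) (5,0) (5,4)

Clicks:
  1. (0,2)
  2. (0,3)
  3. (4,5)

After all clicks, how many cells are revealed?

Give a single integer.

Answer: 11

Derivation:
Click 1 (0,2) count=0: revealed 10 new [(0,1) (0,2) (0,3) (0,4) (0,5) (1,1) (1,2) (1,3) (1,4) (1,5)] -> total=10
Click 2 (0,3) count=0: revealed 0 new [(none)] -> total=10
Click 3 (4,5) count=2: revealed 1 new [(4,5)] -> total=11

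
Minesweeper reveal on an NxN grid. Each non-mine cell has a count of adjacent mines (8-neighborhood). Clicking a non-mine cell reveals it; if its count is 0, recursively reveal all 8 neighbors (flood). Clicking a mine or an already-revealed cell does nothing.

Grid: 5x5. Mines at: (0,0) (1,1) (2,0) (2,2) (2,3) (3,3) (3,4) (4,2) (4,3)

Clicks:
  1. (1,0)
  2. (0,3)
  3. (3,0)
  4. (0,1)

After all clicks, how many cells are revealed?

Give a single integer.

Answer: 9

Derivation:
Click 1 (1,0) count=3: revealed 1 new [(1,0)] -> total=1
Click 2 (0,3) count=0: revealed 6 new [(0,2) (0,3) (0,4) (1,2) (1,3) (1,4)] -> total=7
Click 3 (3,0) count=1: revealed 1 new [(3,0)] -> total=8
Click 4 (0,1) count=2: revealed 1 new [(0,1)] -> total=9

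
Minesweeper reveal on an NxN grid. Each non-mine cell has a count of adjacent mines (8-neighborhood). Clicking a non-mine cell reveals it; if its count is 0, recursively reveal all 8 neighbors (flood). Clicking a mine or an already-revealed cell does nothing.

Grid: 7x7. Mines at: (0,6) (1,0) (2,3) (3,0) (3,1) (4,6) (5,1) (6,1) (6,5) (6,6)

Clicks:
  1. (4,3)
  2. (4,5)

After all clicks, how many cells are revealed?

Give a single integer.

Click 1 (4,3) count=0: revealed 15 new [(3,2) (3,3) (3,4) (3,5) (4,2) (4,3) (4,4) (4,5) (5,2) (5,3) (5,4) (5,5) (6,2) (6,3) (6,4)] -> total=15
Click 2 (4,5) count=1: revealed 0 new [(none)] -> total=15

Answer: 15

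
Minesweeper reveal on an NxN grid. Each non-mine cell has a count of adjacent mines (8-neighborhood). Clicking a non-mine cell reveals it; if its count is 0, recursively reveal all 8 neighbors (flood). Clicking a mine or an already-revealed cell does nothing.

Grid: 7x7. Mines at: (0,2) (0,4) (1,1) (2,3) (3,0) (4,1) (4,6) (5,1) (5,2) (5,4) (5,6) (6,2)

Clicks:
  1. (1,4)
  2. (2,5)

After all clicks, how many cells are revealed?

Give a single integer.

Click 1 (1,4) count=2: revealed 1 new [(1,4)] -> total=1
Click 2 (2,5) count=0: revealed 10 new [(0,5) (0,6) (1,5) (1,6) (2,4) (2,5) (2,6) (3,4) (3,5) (3,6)] -> total=11

Answer: 11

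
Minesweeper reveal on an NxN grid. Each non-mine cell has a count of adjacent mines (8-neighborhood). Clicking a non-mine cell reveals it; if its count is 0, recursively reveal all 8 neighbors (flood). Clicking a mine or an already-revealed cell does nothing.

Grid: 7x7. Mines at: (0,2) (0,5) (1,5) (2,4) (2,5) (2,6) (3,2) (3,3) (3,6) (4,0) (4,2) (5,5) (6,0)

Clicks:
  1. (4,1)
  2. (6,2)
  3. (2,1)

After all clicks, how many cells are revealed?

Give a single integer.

Answer: 10

Derivation:
Click 1 (4,1) count=3: revealed 1 new [(4,1)] -> total=1
Click 2 (6,2) count=0: revealed 8 new [(5,1) (5,2) (5,3) (5,4) (6,1) (6,2) (6,3) (6,4)] -> total=9
Click 3 (2,1) count=1: revealed 1 new [(2,1)] -> total=10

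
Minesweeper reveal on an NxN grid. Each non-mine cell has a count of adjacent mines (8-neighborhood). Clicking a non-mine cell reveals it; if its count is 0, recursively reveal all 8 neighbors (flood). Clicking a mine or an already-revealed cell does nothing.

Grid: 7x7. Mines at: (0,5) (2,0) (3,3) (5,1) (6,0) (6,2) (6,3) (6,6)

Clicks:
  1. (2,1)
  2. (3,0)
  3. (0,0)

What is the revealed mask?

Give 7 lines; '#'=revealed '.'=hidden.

Click 1 (2,1) count=1: revealed 1 new [(2,1)] -> total=1
Click 2 (3,0) count=1: revealed 1 new [(3,0)] -> total=2
Click 3 (0,0) count=0: revealed 13 new [(0,0) (0,1) (0,2) (0,3) (0,4) (1,0) (1,1) (1,2) (1,3) (1,4) (2,2) (2,3) (2,4)] -> total=15

Answer: #####..
#####..
.####..
#......
.......
.......
.......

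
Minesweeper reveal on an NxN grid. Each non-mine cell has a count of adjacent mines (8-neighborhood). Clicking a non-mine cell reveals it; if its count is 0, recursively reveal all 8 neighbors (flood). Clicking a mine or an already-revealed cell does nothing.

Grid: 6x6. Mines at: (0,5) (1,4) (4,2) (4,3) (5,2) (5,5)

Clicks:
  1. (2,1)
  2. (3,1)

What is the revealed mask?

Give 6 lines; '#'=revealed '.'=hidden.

Answer: ####..
####..
####..
####..
##....
##....

Derivation:
Click 1 (2,1) count=0: revealed 20 new [(0,0) (0,1) (0,2) (0,3) (1,0) (1,1) (1,2) (1,3) (2,0) (2,1) (2,2) (2,3) (3,0) (3,1) (3,2) (3,3) (4,0) (4,1) (5,0) (5,1)] -> total=20
Click 2 (3,1) count=1: revealed 0 new [(none)] -> total=20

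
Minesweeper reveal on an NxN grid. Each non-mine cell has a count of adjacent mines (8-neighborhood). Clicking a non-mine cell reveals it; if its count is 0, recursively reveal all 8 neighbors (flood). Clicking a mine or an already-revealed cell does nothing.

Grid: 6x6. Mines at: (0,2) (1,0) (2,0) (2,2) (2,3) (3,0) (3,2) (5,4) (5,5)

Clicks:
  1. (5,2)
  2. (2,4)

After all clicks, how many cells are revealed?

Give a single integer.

Click 1 (5,2) count=0: revealed 8 new [(4,0) (4,1) (4,2) (4,3) (5,0) (5,1) (5,2) (5,3)] -> total=8
Click 2 (2,4) count=1: revealed 1 new [(2,4)] -> total=9

Answer: 9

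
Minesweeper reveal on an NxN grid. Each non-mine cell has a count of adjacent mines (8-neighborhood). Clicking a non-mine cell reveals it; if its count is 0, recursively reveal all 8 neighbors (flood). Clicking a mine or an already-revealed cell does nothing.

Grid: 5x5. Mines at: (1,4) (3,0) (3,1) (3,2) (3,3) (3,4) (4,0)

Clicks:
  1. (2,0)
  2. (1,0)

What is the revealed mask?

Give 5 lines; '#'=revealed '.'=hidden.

Click 1 (2,0) count=2: revealed 1 new [(2,0)] -> total=1
Click 2 (1,0) count=0: revealed 11 new [(0,0) (0,1) (0,2) (0,3) (1,0) (1,1) (1,2) (1,3) (2,1) (2,2) (2,3)] -> total=12

Answer: ####.
####.
####.
.....
.....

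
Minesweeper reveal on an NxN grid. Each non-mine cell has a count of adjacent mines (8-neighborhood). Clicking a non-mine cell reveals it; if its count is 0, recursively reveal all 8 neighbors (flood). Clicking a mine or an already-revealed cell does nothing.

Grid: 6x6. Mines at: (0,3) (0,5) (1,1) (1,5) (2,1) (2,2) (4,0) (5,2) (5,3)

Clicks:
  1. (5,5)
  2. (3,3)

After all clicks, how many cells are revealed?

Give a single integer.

Click 1 (5,5) count=0: revealed 11 new [(2,3) (2,4) (2,5) (3,3) (3,4) (3,5) (4,3) (4,4) (4,5) (5,4) (5,5)] -> total=11
Click 2 (3,3) count=1: revealed 0 new [(none)] -> total=11

Answer: 11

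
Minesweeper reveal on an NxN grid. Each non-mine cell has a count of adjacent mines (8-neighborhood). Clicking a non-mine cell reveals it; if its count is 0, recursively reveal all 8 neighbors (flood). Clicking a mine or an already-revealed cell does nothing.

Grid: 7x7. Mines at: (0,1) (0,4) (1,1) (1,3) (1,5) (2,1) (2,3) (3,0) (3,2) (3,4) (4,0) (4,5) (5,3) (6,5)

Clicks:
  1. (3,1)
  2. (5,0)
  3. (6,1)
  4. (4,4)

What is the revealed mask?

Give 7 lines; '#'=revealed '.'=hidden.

Answer: .......
.......
.......
.#.....
....#..
###....
###....

Derivation:
Click 1 (3,1) count=4: revealed 1 new [(3,1)] -> total=1
Click 2 (5,0) count=1: revealed 1 new [(5,0)] -> total=2
Click 3 (6,1) count=0: revealed 5 new [(5,1) (5,2) (6,0) (6,1) (6,2)] -> total=7
Click 4 (4,4) count=3: revealed 1 new [(4,4)] -> total=8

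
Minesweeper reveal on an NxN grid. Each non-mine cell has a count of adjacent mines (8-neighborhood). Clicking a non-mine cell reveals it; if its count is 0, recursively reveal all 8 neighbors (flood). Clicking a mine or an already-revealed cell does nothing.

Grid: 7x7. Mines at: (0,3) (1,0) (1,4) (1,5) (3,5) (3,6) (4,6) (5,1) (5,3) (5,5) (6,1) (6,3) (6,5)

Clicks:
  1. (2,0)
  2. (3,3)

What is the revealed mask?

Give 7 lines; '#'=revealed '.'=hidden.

Click 1 (2,0) count=1: revealed 1 new [(2,0)] -> total=1
Click 2 (3,3) count=0: revealed 17 new [(1,1) (1,2) (1,3) (2,1) (2,2) (2,3) (2,4) (3,0) (3,1) (3,2) (3,3) (3,4) (4,0) (4,1) (4,2) (4,3) (4,4)] -> total=18

Answer: .......
.###...
#####..
#####..
#####..
.......
.......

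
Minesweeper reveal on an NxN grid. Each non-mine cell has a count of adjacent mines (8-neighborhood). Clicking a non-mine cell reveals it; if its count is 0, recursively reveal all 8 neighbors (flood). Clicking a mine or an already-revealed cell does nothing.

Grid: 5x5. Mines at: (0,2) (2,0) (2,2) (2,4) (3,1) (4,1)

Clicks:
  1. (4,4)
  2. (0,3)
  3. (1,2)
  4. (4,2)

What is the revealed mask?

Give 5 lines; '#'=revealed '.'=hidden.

Click 1 (4,4) count=0: revealed 6 new [(3,2) (3,3) (3,4) (4,2) (4,3) (4,4)] -> total=6
Click 2 (0,3) count=1: revealed 1 new [(0,3)] -> total=7
Click 3 (1,2) count=2: revealed 1 new [(1,2)] -> total=8
Click 4 (4,2) count=2: revealed 0 new [(none)] -> total=8

Answer: ...#.
..#..
.....
..###
..###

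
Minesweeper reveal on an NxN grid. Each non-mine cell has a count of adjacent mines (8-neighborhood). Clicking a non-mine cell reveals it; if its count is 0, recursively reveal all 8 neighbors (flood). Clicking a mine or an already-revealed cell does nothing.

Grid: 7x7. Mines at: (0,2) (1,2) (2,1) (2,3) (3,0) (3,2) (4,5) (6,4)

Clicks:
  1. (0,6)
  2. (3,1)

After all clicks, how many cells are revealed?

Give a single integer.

Answer: 15

Derivation:
Click 1 (0,6) count=0: revealed 14 new [(0,3) (0,4) (0,5) (0,6) (1,3) (1,4) (1,5) (1,6) (2,4) (2,5) (2,6) (3,4) (3,5) (3,6)] -> total=14
Click 2 (3,1) count=3: revealed 1 new [(3,1)] -> total=15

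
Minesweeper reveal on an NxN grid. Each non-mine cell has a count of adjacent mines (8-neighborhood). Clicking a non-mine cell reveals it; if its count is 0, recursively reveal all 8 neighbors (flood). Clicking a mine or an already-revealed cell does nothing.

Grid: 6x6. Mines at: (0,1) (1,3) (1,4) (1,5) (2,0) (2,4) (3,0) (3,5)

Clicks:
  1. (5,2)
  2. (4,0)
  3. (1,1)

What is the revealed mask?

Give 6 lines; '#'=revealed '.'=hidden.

Answer: ......
.#....
.###..
.####.
######
######

Derivation:
Click 1 (5,2) count=0: revealed 19 new [(2,1) (2,2) (2,3) (3,1) (3,2) (3,3) (3,4) (4,0) (4,1) (4,2) (4,3) (4,4) (4,5) (5,0) (5,1) (5,2) (5,3) (5,4) (5,5)] -> total=19
Click 2 (4,0) count=1: revealed 0 new [(none)] -> total=19
Click 3 (1,1) count=2: revealed 1 new [(1,1)] -> total=20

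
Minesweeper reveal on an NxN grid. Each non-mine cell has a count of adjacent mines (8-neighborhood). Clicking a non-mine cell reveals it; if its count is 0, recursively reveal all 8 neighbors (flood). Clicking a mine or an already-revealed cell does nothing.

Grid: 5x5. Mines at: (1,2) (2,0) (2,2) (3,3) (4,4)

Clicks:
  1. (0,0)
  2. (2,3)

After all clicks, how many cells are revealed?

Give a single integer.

Click 1 (0,0) count=0: revealed 4 new [(0,0) (0,1) (1,0) (1,1)] -> total=4
Click 2 (2,3) count=3: revealed 1 new [(2,3)] -> total=5

Answer: 5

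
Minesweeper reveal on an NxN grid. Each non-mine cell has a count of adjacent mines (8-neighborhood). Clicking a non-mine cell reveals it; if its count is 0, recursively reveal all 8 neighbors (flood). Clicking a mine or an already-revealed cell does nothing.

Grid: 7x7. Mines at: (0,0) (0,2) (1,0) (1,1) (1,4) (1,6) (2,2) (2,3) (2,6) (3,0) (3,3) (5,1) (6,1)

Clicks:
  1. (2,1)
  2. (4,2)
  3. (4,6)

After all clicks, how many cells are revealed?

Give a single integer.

Click 1 (2,1) count=4: revealed 1 new [(2,1)] -> total=1
Click 2 (4,2) count=2: revealed 1 new [(4,2)] -> total=2
Click 3 (4,6) count=0: revealed 17 new [(3,4) (3,5) (3,6) (4,3) (4,4) (4,5) (4,6) (5,2) (5,3) (5,4) (5,5) (5,6) (6,2) (6,3) (6,4) (6,5) (6,6)] -> total=19

Answer: 19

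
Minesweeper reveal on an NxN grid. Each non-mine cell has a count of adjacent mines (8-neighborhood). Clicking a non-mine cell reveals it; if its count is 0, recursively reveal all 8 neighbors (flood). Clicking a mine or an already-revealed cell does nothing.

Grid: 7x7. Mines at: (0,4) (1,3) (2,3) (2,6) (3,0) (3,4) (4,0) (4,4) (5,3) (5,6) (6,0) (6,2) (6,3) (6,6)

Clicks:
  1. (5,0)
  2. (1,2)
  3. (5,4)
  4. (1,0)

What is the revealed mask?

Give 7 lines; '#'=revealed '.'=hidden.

Click 1 (5,0) count=2: revealed 1 new [(5,0)] -> total=1
Click 2 (1,2) count=2: revealed 1 new [(1,2)] -> total=2
Click 3 (5,4) count=3: revealed 1 new [(5,4)] -> total=3
Click 4 (1,0) count=0: revealed 8 new [(0,0) (0,1) (0,2) (1,0) (1,1) (2,0) (2,1) (2,2)] -> total=11

Answer: ###....
###....
###....
.......
.......
#...#..
.......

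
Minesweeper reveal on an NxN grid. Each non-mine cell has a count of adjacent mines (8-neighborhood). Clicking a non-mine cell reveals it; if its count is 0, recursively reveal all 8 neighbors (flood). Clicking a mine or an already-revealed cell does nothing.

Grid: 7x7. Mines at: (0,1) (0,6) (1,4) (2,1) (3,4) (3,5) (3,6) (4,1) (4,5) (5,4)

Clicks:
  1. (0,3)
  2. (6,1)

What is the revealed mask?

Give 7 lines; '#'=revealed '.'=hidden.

Answer: ...#...
.......
.......
.......
.......
####...
####...

Derivation:
Click 1 (0,3) count=1: revealed 1 new [(0,3)] -> total=1
Click 2 (6,1) count=0: revealed 8 new [(5,0) (5,1) (5,2) (5,3) (6,0) (6,1) (6,2) (6,3)] -> total=9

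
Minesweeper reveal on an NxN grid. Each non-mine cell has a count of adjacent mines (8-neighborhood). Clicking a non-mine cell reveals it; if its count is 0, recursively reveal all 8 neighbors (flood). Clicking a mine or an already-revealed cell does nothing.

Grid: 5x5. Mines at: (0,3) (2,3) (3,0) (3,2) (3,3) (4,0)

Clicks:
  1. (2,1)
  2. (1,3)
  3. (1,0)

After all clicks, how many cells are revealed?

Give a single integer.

Answer: 10

Derivation:
Click 1 (2,1) count=2: revealed 1 new [(2,1)] -> total=1
Click 2 (1,3) count=2: revealed 1 new [(1,3)] -> total=2
Click 3 (1,0) count=0: revealed 8 new [(0,0) (0,1) (0,2) (1,0) (1,1) (1,2) (2,0) (2,2)] -> total=10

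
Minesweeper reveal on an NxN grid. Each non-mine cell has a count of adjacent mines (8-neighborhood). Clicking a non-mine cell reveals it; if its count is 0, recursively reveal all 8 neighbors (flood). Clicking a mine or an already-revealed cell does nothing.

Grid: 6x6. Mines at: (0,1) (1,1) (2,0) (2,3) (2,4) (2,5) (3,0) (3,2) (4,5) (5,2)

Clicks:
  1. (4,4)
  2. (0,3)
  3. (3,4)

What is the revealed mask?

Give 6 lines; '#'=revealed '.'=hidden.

Answer: ..####
..####
......
....#.
....#.
......

Derivation:
Click 1 (4,4) count=1: revealed 1 new [(4,4)] -> total=1
Click 2 (0,3) count=0: revealed 8 new [(0,2) (0,3) (0,4) (0,5) (1,2) (1,3) (1,4) (1,5)] -> total=9
Click 3 (3,4) count=4: revealed 1 new [(3,4)] -> total=10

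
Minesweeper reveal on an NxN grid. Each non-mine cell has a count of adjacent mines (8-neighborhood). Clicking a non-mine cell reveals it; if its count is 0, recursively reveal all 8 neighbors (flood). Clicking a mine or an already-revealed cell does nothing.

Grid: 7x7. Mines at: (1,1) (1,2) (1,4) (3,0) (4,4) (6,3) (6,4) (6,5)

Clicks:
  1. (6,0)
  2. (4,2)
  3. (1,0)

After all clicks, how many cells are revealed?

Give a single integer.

Answer: 18

Derivation:
Click 1 (6,0) count=0: revealed 17 new [(2,1) (2,2) (2,3) (3,1) (3,2) (3,3) (4,0) (4,1) (4,2) (4,3) (5,0) (5,1) (5,2) (5,3) (6,0) (6,1) (6,2)] -> total=17
Click 2 (4,2) count=0: revealed 0 new [(none)] -> total=17
Click 3 (1,0) count=1: revealed 1 new [(1,0)] -> total=18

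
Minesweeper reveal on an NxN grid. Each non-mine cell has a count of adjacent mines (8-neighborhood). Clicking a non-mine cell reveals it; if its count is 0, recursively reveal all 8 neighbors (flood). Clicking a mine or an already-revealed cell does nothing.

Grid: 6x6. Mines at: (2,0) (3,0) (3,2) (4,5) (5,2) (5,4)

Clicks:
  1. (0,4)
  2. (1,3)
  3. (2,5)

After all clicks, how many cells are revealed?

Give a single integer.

Click 1 (0,4) count=0: revealed 20 new [(0,0) (0,1) (0,2) (0,3) (0,4) (0,5) (1,0) (1,1) (1,2) (1,3) (1,4) (1,5) (2,1) (2,2) (2,3) (2,4) (2,5) (3,3) (3,4) (3,5)] -> total=20
Click 2 (1,3) count=0: revealed 0 new [(none)] -> total=20
Click 3 (2,5) count=0: revealed 0 new [(none)] -> total=20

Answer: 20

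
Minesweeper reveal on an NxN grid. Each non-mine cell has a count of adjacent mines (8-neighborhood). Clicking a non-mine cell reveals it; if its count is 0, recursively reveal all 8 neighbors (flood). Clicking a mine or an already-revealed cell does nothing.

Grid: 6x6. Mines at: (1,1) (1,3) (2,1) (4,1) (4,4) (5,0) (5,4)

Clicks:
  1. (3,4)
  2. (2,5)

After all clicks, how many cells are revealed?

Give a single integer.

Answer: 8

Derivation:
Click 1 (3,4) count=1: revealed 1 new [(3,4)] -> total=1
Click 2 (2,5) count=0: revealed 7 new [(0,4) (0,5) (1,4) (1,5) (2,4) (2,5) (3,5)] -> total=8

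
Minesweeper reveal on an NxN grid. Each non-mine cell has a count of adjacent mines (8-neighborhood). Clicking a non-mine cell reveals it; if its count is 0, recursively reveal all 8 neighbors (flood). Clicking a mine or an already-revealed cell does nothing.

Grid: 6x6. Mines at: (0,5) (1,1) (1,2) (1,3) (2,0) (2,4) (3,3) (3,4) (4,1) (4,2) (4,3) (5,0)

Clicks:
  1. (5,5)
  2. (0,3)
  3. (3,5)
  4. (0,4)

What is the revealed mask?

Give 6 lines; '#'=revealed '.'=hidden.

Click 1 (5,5) count=0: revealed 4 new [(4,4) (4,5) (5,4) (5,5)] -> total=4
Click 2 (0,3) count=2: revealed 1 new [(0,3)] -> total=5
Click 3 (3,5) count=2: revealed 1 new [(3,5)] -> total=6
Click 4 (0,4) count=2: revealed 1 new [(0,4)] -> total=7

Answer: ...##.
......
......
.....#
....##
....##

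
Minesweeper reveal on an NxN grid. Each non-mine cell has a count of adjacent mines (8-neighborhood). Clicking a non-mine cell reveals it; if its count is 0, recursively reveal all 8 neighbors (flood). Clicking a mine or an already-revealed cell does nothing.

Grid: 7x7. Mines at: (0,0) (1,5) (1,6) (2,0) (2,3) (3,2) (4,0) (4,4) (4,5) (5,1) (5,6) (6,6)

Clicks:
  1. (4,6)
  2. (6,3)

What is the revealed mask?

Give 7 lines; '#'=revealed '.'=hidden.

Click 1 (4,6) count=2: revealed 1 new [(4,6)] -> total=1
Click 2 (6,3) count=0: revealed 8 new [(5,2) (5,3) (5,4) (5,5) (6,2) (6,3) (6,4) (6,5)] -> total=9

Answer: .......
.......
.......
.......
......#
..####.
..####.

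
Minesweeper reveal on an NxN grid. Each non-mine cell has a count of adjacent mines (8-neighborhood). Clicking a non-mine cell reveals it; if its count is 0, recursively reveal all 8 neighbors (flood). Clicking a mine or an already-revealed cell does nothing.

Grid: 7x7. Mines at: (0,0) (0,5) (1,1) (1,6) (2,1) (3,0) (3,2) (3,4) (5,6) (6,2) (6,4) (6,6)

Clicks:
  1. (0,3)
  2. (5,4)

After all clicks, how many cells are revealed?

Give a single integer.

Click 1 (0,3) count=0: revealed 9 new [(0,2) (0,3) (0,4) (1,2) (1,3) (1,4) (2,2) (2,3) (2,4)] -> total=9
Click 2 (5,4) count=1: revealed 1 new [(5,4)] -> total=10

Answer: 10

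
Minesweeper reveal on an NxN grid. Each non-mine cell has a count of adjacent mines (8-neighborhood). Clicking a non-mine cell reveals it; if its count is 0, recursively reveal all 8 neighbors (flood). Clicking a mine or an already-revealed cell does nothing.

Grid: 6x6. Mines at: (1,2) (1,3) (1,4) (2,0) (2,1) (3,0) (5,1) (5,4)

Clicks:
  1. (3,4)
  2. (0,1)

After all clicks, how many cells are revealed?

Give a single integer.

Answer: 13

Derivation:
Click 1 (3,4) count=0: revealed 12 new [(2,2) (2,3) (2,4) (2,5) (3,2) (3,3) (3,4) (3,5) (4,2) (4,3) (4,4) (4,5)] -> total=12
Click 2 (0,1) count=1: revealed 1 new [(0,1)] -> total=13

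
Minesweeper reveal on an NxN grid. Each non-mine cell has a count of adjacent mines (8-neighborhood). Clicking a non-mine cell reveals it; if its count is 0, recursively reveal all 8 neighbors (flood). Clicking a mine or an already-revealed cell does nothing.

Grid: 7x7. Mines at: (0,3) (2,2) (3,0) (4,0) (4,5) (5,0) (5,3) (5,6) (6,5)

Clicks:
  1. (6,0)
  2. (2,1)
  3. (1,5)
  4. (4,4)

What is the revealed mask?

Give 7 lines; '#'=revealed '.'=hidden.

Answer: ....###
...####
.#.####
...####
....#..
.......
#......

Derivation:
Click 1 (6,0) count=1: revealed 1 new [(6,0)] -> total=1
Click 2 (2,1) count=2: revealed 1 new [(2,1)] -> total=2
Click 3 (1,5) count=0: revealed 15 new [(0,4) (0,5) (0,6) (1,3) (1,4) (1,5) (1,6) (2,3) (2,4) (2,5) (2,6) (3,3) (3,4) (3,5) (3,6)] -> total=17
Click 4 (4,4) count=2: revealed 1 new [(4,4)] -> total=18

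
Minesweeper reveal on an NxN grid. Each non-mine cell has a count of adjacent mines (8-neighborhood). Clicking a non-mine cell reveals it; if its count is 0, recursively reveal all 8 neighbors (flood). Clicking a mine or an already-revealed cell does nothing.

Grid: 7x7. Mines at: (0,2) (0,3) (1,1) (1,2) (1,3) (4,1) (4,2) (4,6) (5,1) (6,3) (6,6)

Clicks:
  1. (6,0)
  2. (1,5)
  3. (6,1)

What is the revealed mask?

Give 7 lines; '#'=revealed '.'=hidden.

Answer: ....###
....###
...####
...####
...###.
...###.
##.....

Derivation:
Click 1 (6,0) count=1: revealed 1 new [(6,0)] -> total=1
Click 2 (1,5) count=0: revealed 20 new [(0,4) (0,5) (0,6) (1,4) (1,5) (1,6) (2,3) (2,4) (2,5) (2,6) (3,3) (3,4) (3,5) (3,6) (4,3) (4,4) (4,5) (5,3) (5,4) (5,5)] -> total=21
Click 3 (6,1) count=1: revealed 1 new [(6,1)] -> total=22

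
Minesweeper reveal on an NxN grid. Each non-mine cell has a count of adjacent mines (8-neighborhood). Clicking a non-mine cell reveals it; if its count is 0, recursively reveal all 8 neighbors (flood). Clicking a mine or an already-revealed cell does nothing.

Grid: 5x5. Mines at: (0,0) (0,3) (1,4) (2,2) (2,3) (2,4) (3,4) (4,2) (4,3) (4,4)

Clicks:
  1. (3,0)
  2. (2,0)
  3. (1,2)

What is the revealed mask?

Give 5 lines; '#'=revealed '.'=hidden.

Answer: .....
###..
##...
##...
##...

Derivation:
Click 1 (3,0) count=0: revealed 8 new [(1,0) (1,1) (2,0) (2,1) (3,0) (3,1) (4,0) (4,1)] -> total=8
Click 2 (2,0) count=0: revealed 0 new [(none)] -> total=8
Click 3 (1,2) count=3: revealed 1 new [(1,2)] -> total=9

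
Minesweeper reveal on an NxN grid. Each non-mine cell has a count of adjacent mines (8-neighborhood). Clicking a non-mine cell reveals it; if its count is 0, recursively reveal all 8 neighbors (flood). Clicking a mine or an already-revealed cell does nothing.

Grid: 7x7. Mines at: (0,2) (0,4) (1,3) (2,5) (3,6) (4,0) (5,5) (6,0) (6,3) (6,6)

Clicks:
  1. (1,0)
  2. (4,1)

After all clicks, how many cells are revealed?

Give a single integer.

Click 1 (1,0) count=0: revealed 23 new [(0,0) (0,1) (1,0) (1,1) (1,2) (2,0) (2,1) (2,2) (2,3) (2,4) (3,0) (3,1) (3,2) (3,3) (3,4) (4,1) (4,2) (4,3) (4,4) (5,1) (5,2) (5,3) (5,4)] -> total=23
Click 2 (4,1) count=1: revealed 0 new [(none)] -> total=23

Answer: 23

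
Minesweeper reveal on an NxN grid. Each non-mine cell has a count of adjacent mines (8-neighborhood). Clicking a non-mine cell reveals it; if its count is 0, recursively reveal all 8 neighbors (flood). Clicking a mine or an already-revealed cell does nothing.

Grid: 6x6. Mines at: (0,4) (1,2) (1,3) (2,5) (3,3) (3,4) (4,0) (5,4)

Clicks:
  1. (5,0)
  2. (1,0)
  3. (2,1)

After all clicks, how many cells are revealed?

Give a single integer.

Click 1 (5,0) count=1: revealed 1 new [(5,0)] -> total=1
Click 2 (1,0) count=0: revealed 8 new [(0,0) (0,1) (1,0) (1,1) (2,0) (2,1) (3,0) (3,1)] -> total=9
Click 3 (2,1) count=1: revealed 0 new [(none)] -> total=9

Answer: 9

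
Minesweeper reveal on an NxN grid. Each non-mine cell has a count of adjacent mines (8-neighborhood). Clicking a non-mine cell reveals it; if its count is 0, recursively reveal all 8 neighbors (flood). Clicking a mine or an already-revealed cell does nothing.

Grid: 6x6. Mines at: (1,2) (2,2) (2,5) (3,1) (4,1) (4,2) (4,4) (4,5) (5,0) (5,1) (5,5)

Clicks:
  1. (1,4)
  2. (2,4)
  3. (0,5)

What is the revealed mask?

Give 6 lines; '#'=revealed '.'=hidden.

Answer: ...###
...###
....#.
......
......
......

Derivation:
Click 1 (1,4) count=1: revealed 1 new [(1,4)] -> total=1
Click 2 (2,4) count=1: revealed 1 new [(2,4)] -> total=2
Click 3 (0,5) count=0: revealed 5 new [(0,3) (0,4) (0,5) (1,3) (1,5)] -> total=7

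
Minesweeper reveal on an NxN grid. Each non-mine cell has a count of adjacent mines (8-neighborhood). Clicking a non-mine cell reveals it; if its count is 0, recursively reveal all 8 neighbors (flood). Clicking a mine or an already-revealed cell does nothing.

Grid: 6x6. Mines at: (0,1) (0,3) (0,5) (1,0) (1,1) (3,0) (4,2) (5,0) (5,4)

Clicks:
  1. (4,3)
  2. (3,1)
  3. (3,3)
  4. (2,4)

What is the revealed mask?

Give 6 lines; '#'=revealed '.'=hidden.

Answer: ......
..####
..####
.#####
...###
......

Derivation:
Click 1 (4,3) count=2: revealed 1 new [(4,3)] -> total=1
Click 2 (3,1) count=2: revealed 1 new [(3,1)] -> total=2
Click 3 (3,3) count=1: revealed 1 new [(3,3)] -> total=3
Click 4 (2,4) count=0: revealed 13 new [(1,2) (1,3) (1,4) (1,5) (2,2) (2,3) (2,4) (2,5) (3,2) (3,4) (3,5) (4,4) (4,5)] -> total=16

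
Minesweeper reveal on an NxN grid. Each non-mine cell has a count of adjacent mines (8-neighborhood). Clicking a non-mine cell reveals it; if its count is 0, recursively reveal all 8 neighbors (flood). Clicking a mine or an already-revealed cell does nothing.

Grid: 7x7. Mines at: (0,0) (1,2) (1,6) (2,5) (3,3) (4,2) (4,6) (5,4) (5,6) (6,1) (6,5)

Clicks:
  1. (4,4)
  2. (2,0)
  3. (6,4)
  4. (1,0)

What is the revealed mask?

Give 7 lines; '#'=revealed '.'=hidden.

Click 1 (4,4) count=2: revealed 1 new [(4,4)] -> total=1
Click 2 (2,0) count=0: revealed 10 new [(1,0) (1,1) (2,0) (2,1) (3,0) (3,1) (4,0) (4,1) (5,0) (5,1)] -> total=11
Click 3 (6,4) count=2: revealed 1 new [(6,4)] -> total=12
Click 4 (1,0) count=1: revealed 0 new [(none)] -> total=12

Answer: .......
##.....
##.....
##.....
##..#..
##.....
....#..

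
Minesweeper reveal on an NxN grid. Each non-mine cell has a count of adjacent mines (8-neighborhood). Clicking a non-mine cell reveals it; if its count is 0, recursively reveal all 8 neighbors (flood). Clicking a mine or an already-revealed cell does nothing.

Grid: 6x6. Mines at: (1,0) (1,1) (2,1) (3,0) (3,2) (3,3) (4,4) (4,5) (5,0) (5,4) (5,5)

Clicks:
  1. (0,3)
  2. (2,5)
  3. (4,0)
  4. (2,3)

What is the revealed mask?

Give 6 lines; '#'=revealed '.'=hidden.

Click 1 (0,3) count=0: revealed 14 new [(0,2) (0,3) (0,4) (0,5) (1,2) (1,3) (1,4) (1,5) (2,2) (2,3) (2,4) (2,5) (3,4) (3,5)] -> total=14
Click 2 (2,5) count=0: revealed 0 new [(none)] -> total=14
Click 3 (4,0) count=2: revealed 1 new [(4,0)] -> total=15
Click 4 (2,3) count=2: revealed 0 new [(none)] -> total=15

Answer: ..####
..####
..####
....##
#.....
......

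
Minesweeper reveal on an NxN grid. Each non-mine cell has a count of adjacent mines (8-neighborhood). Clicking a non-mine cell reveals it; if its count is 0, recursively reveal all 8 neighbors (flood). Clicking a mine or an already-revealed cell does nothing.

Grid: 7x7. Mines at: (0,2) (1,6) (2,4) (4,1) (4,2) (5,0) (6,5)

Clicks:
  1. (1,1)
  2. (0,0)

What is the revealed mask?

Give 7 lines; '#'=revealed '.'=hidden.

Answer: ##.....
####...
####...
####...
.......
.......
.......

Derivation:
Click 1 (1,1) count=1: revealed 1 new [(1,1)] -> total=1
Click 2 (0,0) count=0: revealed 13 new [(0,0) (0,1) (1,0) (1,2) (1,3) (2,0) (2,1) (2,2) (2,3) (3,0) (3,1) (3,2) (3,3)] -> total=14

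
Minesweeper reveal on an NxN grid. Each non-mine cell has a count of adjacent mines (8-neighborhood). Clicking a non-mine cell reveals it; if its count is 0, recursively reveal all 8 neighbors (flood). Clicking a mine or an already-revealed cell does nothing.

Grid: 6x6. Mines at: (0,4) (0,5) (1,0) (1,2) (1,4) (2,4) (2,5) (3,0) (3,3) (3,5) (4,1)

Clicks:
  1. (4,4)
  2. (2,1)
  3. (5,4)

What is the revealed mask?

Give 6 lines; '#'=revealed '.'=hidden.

Answer: ......
......
.#....
......
..####
..####

Derivation:
Click 1 (4,4) count=2: revealed 1 new [(4,4)] -> total=1
Click 2 (2,1) count=3: revealed 1 new [(2,1)] -> total=2
Click 3 (5,4) count=0: revealed 7 new [(4,2) (4,3) (4,5) (5,2) (5,3) (5,4) (5,5)] -> total=9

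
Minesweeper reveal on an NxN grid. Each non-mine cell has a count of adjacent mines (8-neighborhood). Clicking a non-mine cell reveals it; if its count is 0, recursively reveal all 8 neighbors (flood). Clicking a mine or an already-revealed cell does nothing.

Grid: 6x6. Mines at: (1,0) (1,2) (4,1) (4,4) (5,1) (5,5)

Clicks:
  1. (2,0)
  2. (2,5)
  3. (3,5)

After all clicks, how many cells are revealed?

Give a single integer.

Click 1 (2,0) count=1: revealed 1 new [(2,0)] -> total=1
Click 2 (2,5) count=0: revealed 12 new [(0,3) (0,4) (0,5) (1,3) (1,4) (1,5) (2,3) (2,4) (2,5) (3,3) (3,4) (3,5)] -> total=13
Click 3 (3,5) count=1: revealed 0 new [(none)] -> total=13

Answer: 13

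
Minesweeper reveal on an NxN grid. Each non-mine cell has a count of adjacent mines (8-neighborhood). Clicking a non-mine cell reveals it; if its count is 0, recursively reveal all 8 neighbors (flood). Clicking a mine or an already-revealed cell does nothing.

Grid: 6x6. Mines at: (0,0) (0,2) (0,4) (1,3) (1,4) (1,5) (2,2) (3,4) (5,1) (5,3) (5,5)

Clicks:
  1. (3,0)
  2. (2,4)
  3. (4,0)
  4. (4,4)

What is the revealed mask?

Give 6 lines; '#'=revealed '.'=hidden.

Click 1 (3,0) count=0: revealed 8 new [(1,0) (1,1) (2,0) (2,1) (3,0) (3,1) (4,0) (4,1)] -> total=8
Click 2 (2,4) count=4: revealed 1 new [(2,4)] -> total=9
Click 3 (4,0) count=1: revealed 0 new [(none)] -> total=9
Click 4 (4,4) count=3: revealed 1 new [(4,4)] -> total=10

Answer: ......
##....
##..#.
##....
##..#.
......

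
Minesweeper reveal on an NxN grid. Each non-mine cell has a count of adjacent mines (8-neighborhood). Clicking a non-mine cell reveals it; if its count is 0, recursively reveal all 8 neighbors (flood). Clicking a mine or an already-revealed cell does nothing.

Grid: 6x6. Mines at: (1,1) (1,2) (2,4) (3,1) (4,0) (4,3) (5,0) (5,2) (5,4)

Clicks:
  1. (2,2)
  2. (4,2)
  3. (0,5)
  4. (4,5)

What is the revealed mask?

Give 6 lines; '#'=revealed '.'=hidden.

Answer: ...###
...###
..#...
......
..#..#
......

Derivation:
Click 1 (2,2) count=3: revealed 1 new [(2,2)] -> total=1
Click 2 (4,2) count=3: revealed 1 new [(4,2)] -> total=2
Click 3 (0,5) count=0: revealed 6 new [(0,3) (0,4) (0,5) (1,3) (1,4) (1,5)] -> total=8
Click 4 (4,5) count=1: revealed 1 new [(4,5)] -> total=9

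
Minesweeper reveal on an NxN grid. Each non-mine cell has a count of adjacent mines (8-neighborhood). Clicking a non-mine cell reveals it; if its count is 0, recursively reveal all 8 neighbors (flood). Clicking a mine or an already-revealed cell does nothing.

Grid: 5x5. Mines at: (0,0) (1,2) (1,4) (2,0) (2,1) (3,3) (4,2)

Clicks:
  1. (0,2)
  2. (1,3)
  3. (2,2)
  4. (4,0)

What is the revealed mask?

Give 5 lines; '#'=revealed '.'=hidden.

Click 1 (0,2) count=1: revealed 1 new [(0,2)] -> total=1
Click 2 (1,3) count=2: revealed 1 new [(1,3)] -> total=2
Click 3 (2,2) count=3: revealed 1 new [(2,2)] -> total=3
Click 4 (4,0) count=0: revealed 4 new [(3,0) (3,1) (4,0) (4,1)] -> total=7

Answer: ..#..
...#.
..#..
##...
##...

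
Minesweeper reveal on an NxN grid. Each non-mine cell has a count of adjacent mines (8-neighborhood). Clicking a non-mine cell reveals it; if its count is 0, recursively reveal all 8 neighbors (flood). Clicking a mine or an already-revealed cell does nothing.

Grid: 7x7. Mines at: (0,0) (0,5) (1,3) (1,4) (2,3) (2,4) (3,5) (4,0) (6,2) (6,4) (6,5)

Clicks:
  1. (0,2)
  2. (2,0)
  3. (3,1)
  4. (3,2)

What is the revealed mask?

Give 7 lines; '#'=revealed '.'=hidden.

Click 1 (0,2) count=1: revealed 1 new [(0,2)] -> total=1
Click 2 (2,0) count=0: revealed 9 new [(1,0) (1,1) (1,2) (2,0) (2,1) (2,2) (3,0) (3,1) (3,2)] -> total=10
Click 3 (3,1) count=1: revealed 0 new [(none)] -> total=10
Click 4 (3,2) count=1: revealed 0 new [(none)] -> total=10

Answer: ..#....
###....
###....
###....
.......
.......
.......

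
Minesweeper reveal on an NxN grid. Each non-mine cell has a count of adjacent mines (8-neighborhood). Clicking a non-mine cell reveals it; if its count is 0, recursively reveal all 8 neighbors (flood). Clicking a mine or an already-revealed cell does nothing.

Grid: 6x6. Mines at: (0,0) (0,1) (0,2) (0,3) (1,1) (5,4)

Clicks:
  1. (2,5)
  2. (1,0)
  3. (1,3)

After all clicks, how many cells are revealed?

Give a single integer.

Click 1 (2,5) count=0: revealed 28 new [(0,4) (0,5) (1,2) (1,3) (1,4) (1,5) (2,0) (2,1) (2,2) (2,3) (2,4) (2,5) (3,0) (3,1) (3,2) (3,3) (3,4) (3,5) (4,0) (4,1) (4,2) (4,3) (4,4) (4,5) (5,0) (5,1) (5,2) (5,3)] -> total=28
Click 2 (1,0) count=3: revealed 1 new [(1,0)] -> total=29
Click 3 (1,3) count=2: revealed 0 new [(none)] -> total=29

Answer: 29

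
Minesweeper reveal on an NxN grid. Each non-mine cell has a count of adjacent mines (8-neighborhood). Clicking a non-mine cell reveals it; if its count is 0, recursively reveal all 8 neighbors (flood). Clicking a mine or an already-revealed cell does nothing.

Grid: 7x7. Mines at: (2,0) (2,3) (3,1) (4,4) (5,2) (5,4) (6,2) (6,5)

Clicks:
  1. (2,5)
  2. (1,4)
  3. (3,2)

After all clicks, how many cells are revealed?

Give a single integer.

Answer: 25

Derivation:
Click 1 (2,5) count=0: revealed 24 new [(0,0) (0,1) (0,2) (0,3) (0,4) (0,5) (0,6) (1,0) (1,1) (1,2) (1,3) (1,4) (1,5) (1,6) (2,4) (2,5) (2,6) (3,4) (3,5) (3,6) (4,5) (4,6) (5,5) (5,6)] -> total=24
Click 2 (1,4) count=1: revealed 0 new [(none)] -> total=24
Click 3 (3,2) count=2: revealed 1 new [(3,2)] -> total=25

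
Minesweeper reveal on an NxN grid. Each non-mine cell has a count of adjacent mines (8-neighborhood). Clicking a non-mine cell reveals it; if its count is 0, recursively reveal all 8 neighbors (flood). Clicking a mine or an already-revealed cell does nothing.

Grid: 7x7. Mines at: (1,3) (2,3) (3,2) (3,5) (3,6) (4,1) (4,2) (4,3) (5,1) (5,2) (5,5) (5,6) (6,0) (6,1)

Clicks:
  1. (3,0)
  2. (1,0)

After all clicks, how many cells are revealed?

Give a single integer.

Answer: 11

Derivation:
Click 1 (3,0) count=1: revealed 1 new [(3,0)] -> total=1
Click 2 (1,0) count=0: revealed 10 new [(0,0) (0,1) (0,2) (1,0) (1,1) (1,2) (2,0) (2,1) (2,2) (3,1)] -> total=11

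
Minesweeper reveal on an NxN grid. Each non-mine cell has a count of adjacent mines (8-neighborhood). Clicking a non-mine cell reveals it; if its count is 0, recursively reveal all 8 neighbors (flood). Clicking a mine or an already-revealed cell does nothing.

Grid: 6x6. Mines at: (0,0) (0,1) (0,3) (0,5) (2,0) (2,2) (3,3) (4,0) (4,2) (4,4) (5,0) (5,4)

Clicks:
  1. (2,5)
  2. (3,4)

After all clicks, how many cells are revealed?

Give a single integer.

Answer: 6

Derivation:
Click 1 (2,5) count=0: revealed 6 new [(1,4) (1,5) (2,4) (2,5) (3,4) (3,5)] -> total=6
Click 2 (3,4) count=2: revealed 0 new [(none)] -> total=6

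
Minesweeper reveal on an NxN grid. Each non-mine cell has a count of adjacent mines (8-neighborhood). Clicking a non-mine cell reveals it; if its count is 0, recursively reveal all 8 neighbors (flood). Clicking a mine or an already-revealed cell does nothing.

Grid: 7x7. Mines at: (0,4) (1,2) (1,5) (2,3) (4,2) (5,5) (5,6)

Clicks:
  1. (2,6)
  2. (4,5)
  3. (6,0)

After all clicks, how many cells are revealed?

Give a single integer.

Click 1 (2,6) count=1: revealed 1 new [(2,6)] -> total=1
Click 2 (4,5) count=2: revealed 1 new [(4,5)] -> total=2
Click 3 (6,0) count=0: revealed 20 new [(0,0) (0,1) (1,0) (1,1) (2,0) (2,1) (3,0) (3,1) (4,0) (4,1) (5,0) (5,1) (5,2) (5,3) (5,4) (6,0) (6,1) (6,2) (6,3) (6,4)] -> total=22

Answer: 22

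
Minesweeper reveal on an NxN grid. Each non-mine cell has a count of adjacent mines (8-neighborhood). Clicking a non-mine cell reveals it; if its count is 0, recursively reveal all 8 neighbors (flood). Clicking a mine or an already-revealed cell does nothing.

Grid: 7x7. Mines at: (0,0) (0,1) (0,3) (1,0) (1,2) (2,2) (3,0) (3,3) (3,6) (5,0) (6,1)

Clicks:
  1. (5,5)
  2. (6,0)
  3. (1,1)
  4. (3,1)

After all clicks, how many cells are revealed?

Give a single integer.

Click 1 (5,5) count=0: revealed 15 new [(4,2) (4,3) (4,4) (4,5) (4,6) (5,2) (5,3) (5,4) (5,5) (5,6) (6,2) (6,3) (6,4) (6,5) (6,6)] -> total=15
Click 2 (6,0) count=2: revealed 1 new [(6,0)] -> total=16
Click 3 (1,1) count=5: revealed 1 new [(1,1)] -> total=17
Click 4 (3,1) count=2: revealed 1 new [(3,1)] -> total=18

Answer: 18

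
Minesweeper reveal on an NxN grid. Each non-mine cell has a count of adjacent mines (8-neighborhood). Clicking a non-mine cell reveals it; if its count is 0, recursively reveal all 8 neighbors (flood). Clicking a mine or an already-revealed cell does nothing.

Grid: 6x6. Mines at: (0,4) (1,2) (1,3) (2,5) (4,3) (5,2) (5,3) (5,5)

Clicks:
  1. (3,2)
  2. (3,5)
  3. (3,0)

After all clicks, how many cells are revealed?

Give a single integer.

Answer: 16

Derivation:
Click 1 (3,2) count=1: revealed 1 new [(3,2)] -> total=1
Click 2 (3,5) count=1: revealed 1 new [(3,5)] -> total=2
Click 3 (3,0) count=0: revealed 14 new [(0,0) (0,1) (1,0) (1,1) (2,0) (2,1) (2,2) (3,0) (3,1) (4,0) (4,1) (4,2) (5,0) (5,1)] -> total=16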